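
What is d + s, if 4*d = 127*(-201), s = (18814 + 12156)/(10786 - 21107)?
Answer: -263588047/41284 ≈ -6384.8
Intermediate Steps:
s = -30970/10321 (s = 30970/(-10321) = 30970*(-1/10321) = -30970/10321 ≈ -3.0007)
d = -25527/4 (d = (127*(-201))/4 = (¼)*(-25527) = -25527/4 ≈ -6381.8)
d + s = -25527/4 - 30970/10321 = -263588047/41284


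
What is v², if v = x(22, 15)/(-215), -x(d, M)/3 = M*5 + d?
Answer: 84681/46225 ≈ 1.8319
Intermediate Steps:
x(d, M) = -15*M - 3*d (x(d, M) = -3*(M*5 + d) = -3*(5*M + d) = -3*(d + 5*M) = -15*M - 3*d)
v = 291/215 (v = (-15*15 - 3*22)/(-215) = (-225 - 66)*(-1/215) = -291*(-1/215) = 291/215 ≈ 1.3535)
v² = (291/215)² = 84681/46225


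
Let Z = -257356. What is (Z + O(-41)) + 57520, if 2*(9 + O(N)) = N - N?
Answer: -199845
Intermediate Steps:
O(N) = -9 (O(N) = -9 + (N - N)/2 = -9 + (½)*0 = -9 + 0 = -9)
(Z + O(-41)) + 57520 = (-257356 - 9) + 57520 = -257365 + 57520 = -199845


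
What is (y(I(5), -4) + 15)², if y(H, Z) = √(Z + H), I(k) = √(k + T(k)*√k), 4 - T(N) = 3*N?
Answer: (15 + √(-4 + √(5 - 11*√5)))² ≈ 250.75 + 71.396*I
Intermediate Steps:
T(N) = 4 - 3*N
I(k) = √(k + √k*(4 - 3*k)) (I(k) = √(k + (4 - 3*k)*√k) = √(k + √k*(4 - 3*k)))
y(H, Z) = √(H + Z)
(y(I(5), -4) + 15)² = (√(√(5 - √5*(-4 + 3*5)) - 4) + 15)² = (√(√(5 - √5*(-4 + 15)) - 4) + 15)² = (√(√(5 - 1*√5*11) - 4) + 15)² = (√(√(5 - 11*√5) - 4) + 15)² = (√(-4 + √(5 - 11*√5)) + 15)² = (15 + √(-4 + √(5 - 11*√5)))²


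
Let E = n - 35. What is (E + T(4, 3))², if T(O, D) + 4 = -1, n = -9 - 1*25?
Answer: 5476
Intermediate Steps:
n = -34 (n = -9 - 25 = -34)
T(O, D) = -5 (T(O, D) = -4 - 1 = -5)
E = -69 (E = -34 - 35 = -69)
(E + T(4, 3))² = (-69 - 5)² = (-74)² = 5476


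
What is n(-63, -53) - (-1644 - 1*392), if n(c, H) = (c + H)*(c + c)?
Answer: 16652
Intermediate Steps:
n(c, H) = 2*c*(H + c) (n(c, H) = (H + c)*(2*c) = 2*c*(H + c))
n(-63, -53) - (-1644 - 1*392) = 2*(-63)*(-53 - 63) - (-1644 - 1*392) = 2*(-63)*(-116) - (-1644 - 392) = 14616 - 1*(-2036) = 14616 + 2036 = 16652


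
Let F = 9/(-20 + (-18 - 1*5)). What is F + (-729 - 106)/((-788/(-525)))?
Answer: -18857217/33884 ≈ -556.52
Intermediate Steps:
F = -9/43 (F = 9/(-20 + (-18 - 5)) = 9/(-20 - 23) = 9/(-43) = -1/43*9 = -9/43 ≈ -0.20930)
F + (-729 - 106)/((-788/(-525))) = -9/43 + (-729 - 106)/((-788/(-525))) = -9/43 - 835/(-788*(-1/525)) = -9/43 - 835/(788/525) = -9/43 + (525/788)*(-835) = -9/43 - 438375/788 = -18857217/33884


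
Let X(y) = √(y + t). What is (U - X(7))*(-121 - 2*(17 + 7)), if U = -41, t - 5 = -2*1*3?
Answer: 6929 + 169*√6 ≈ 7343.0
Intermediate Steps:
t = -1 (t = 5 - 2*1*3 = 5 - 2*3 = 5 - 6 = -1)
X(y) = √(-1 + y) (X(y) = √(y - 1) = √(-1 + y))
(U - X(7))*(-121 - 2*(17 + 7)) = (-41 - √(-1 + 7))*(-121 - 2*(17 + 7)) = (-41 - √6)*(-121 - 2*24) = (-41 - √6)*(-121 - 48) = (-41 - √6)*(-169) = 6929 + 169*√6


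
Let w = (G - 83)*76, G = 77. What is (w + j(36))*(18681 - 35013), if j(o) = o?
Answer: 6859440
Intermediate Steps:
w = -456 (w = (77 - 83)*76 = -6*76 = -456)
(w + j(36))*(18681 - 35013) = (-456 + 36)*(18681 - 35013) = -420*(-16332) = 6859440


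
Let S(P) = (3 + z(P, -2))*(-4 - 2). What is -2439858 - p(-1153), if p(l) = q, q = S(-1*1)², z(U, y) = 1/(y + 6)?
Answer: -9760953/4 ≈ -2.4402e+6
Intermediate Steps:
z(U, y) = 1/(6 + y)
S(P) = -39/2 (S(P) = (3 + 1/(6 - 2))*(-4 - 2) = (3 + 1/4)*(-6) = (3 + ¼)*(-6) = (13/4)*(-6) = -39/2)
q = 1521/4 (q = (-39/2)² = 1521/4 ≈ 380.25)
p(l) = 1521/4
-2439858 - p(-1153) = -2439858 - 1*1521/4 = -2439858 - 1521/4 = -9760953/4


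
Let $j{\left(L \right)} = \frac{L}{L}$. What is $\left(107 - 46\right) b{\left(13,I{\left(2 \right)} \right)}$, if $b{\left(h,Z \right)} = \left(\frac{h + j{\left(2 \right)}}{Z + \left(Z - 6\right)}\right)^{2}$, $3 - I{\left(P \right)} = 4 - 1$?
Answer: $\frac{2989}{9} \approx 332.11$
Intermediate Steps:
$I{\left(P \right)} = 0$ ($I{\left(P \right)} = 3 - \left(4 - 1\right) = 3 - 3 = 0$)
$j{\left(L \right)} = 1$
$b{\left(h,Z \right)} = \frac{\left(1 + h\right)^{2}}{\left(-6 + 2 Z\right)^{2}}$ ($b{\left(h,Z \right)} = \left(\frac{h + 1}{Z + \left(Z - 6\right)}\right)^{2} = \left(\frac{1 + h}{Z + \left(Z - 6\right)}\right)^{2} = \left(\frac{1 + h}{Z + \left(-6 + Z\right)}\right)^{2} = \left(\frac{1 + h}{-6 + 2 Z}\right)^{2} = \frac{\left(1 + h\right)^{2}}{\left(-6 + 2 Z\right)^{2}}$)
$\left(107 - 46\right) b{\left(13,I{\left(2 \right)} \right)} = \left(107 - 46\right) \frac{\left(1 + 13\right)^{2}}{4 \left(-3 + 0\right)^{2}} = \left(107 + \left(-78 + 32\right)\right) \frac{14^{2}}{4 \cdot 9} = \left(107 - 46\right) \frac{1}{4} \cdot 196 \cdot \frac{1}{9} = 61 \cdot \frac{49}{9} = \frac{2989}{9}$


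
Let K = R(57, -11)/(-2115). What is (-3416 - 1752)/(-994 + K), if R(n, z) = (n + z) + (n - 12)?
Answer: 10930320/2102401 ≈ 5.1990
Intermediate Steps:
R(n, z) = -12 + z + 2*n (R(n, z) = (n + z) + (-12 + n) = -12 + z + 2*n)
K = -91/2115 (K = (-12 - 11 + 2*57)/(-2115) = (-12 - 11 + 114)*(-1/2115) = 91*(-1/2115) = -91/2115 ≈ -0.043026)
(-3416 - 1752)/(-994 + K) = (-3416 - 1752)/(-994 - 91/2115) = -5168/(-2102401/2115) = -5168*(-2115/2102401) = 10930320/2102401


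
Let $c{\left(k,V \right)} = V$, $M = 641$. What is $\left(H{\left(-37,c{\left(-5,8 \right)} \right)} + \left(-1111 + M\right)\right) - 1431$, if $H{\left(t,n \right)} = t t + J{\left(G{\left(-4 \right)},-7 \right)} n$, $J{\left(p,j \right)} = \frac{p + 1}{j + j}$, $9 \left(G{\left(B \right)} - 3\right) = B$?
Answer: $- \frac{33644}{63} \approx -534.03$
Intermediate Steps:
$G{\left(B \right)} = 3 + \frac{B}{9}$
$J{\left(p,j \right)} = \frac{1 + p}{2 j}$
$H{\left(t,n \right)} = t^{2} - \frac{16 n}{63}$ ($H{\left(t,n \right)} = t t + \frac{1 + \left(3 + \frac{1}{9} \left(-4\right)\right)}{2 \left(-7\right)} n = t^{2} + \frac{1}{2} \left(- \frac{1}{7}\right) \left(1 + \left(3 - \frac{4}{9}\right)\right) n = t^{2} + \frac{1}{2} \left(- \frac{1}{7}\right) \left(1 + \frac{23}{9}\right) n = t^{2} + \frac{1}{2} \left(- \frac{1}{7}\right) \frac{32}{9} n = t^{2} - \frac{16 n}{63}$)
$\left(H{\left(-37,c{\left(-5,8 \right)} \right)} + \left(-1111 + M\right)\right) - 1431 = \left(\left(\left(-37\right)^{2} - \frac{128}{63}\right) + \left(-1111 + 641\right)\right) - 1431 = \left(\left(1369 - \frac{128}{63}\right) - 470\right) - 1431 = \left(\frac{86119}{63} - 470\right) - 1431 = \frac{56509}{63} - 1431 = - \frac{33644}{63}$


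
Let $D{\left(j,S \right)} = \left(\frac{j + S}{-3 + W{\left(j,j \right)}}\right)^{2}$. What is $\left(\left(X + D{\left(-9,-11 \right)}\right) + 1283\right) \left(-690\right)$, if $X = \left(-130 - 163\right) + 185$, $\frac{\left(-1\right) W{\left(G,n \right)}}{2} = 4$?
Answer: $- \frac{98376750}{121} \approx -8.1303 \cdot 10^{5}$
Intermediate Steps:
$W{\left(G,n \right)} = -8$ ($W{\left(G,n \right)} = \left(-2\right) 4 = -8$)
$X = -108$ ($X = \left(-130 - 163\right) + 185 = -293 + 185 = -108$)
$D{\left(j,S \right)} = \left(- \frac{S}{11} - \frac{j}{11}\right)^{2}$ ($D{\left(j,S \right)} = \left(\frac{j + S}{-3 - 8}\right)^{2} = \left(\frac{S + j}{-11}\right)^{2} = \left(\left(S + j\right) \left(- \frac{1}{11}\right)\right)^{2} = \left(- \frac{S}{11} - \frac{j}{11}\right)^{2}$)
$\left(\left(X + D{\left(-9,-11 \right)}\right) + 1283\right) \left(-690\right) = \left(\left(-108 + \frac{\left(-11 - 9\right)^{2}}{121}\right) + 1283\right) \left(-690\right) = \left(\left(-108 + \frac{\left(-20\right)^{2}}{121}\right) + 1283\right) \left(-690\right) = \left(\left(-108 + \frac{1}{121} \cdot 400\right) + 1283\right) \left(-690\right) = \left(\left(-108 + \frac{400}{121}\right) + 1283\right) \left(-690\right) = \left(- \frac{12668}{121} + 1283\right) \left(-690\right) = \frac{142575}{121} \left(-690\right) = - \frac{98376750}{121}$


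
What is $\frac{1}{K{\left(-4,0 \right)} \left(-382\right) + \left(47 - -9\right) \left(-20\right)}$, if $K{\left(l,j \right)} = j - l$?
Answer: $- \frac{1}{2648} \approx -0.00037764$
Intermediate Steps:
$\frac{1}{K{\left(-4,0 \right)} \left(-382\right) + \left(47 - -9\right) \left(-20\right)} = \frac{1}{\left(0 - -4\right) \left(-382\right) + \left(47 - -9\right) \left(-20\right)} = \frac{1}{\left(0 + 4\right) \left(-382\right) + \left(47 + \left(-8 + 17\right)\right) \left(-20\right)} = \frac{1}{4 \left(-382\right) + \left(47 + 9\right) \left(-20\right)} = \frac{1}{-1528 + 56 \left(-20\right)} = \frac{1}{-1528 - 1120} = \frac{1}{-2648} = - \frac{1}{2648}$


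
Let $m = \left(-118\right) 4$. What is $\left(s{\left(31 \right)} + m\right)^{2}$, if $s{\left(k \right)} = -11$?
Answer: $233289$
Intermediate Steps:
$m = -472$
$\left(s{\left(31 \right)} + m\right)^{2} = \left(-11 - 472\right)^{2} = \left(-483\right)^{2} = 233289$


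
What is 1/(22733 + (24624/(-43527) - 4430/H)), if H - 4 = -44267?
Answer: 642211867/14599103336677 ≈ 4.3990e-5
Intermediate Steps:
H = -44263 (H = 4 - 44267 = -44263)
1/(22733 + (24624/(-43527) - 4430/H)) = 1/(22733 + (24624/(-43527) - 4430/(-44263))) = 1/(22733 + (24624*(-1/43527) - 4430*(-1/44263))) = 1/(22733 + (-8208/14509 + 4430/44263)) = 1/(22733 - 299035834/642211867) = 1/(14599103336677/642211867) = 642211867/14599103336677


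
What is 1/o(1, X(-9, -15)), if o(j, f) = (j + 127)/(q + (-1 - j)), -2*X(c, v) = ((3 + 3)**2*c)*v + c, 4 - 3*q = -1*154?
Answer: 19/48 ≈ 0.39583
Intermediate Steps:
q = 158/3 (q = 4/3 - (-1)*154/3 = 4/3 - 1/3*(-154) = 4/3 + 154/3 = 158/3 ≈ 52.667)
X(c, v) = -c/2 - 18*c*v (X(c, v) = -(((3 + 3)**2*c)*v + c)/2 = -((6**2*c)*v + c)/2 = -((36*c)*v + c)/2 = -(36*c*v + c)/2 = -(c + 36*c*v)/2 = -c/2 - 18*c*v)
o(j, f) = (127 + j)/(155/3 - j) (o(j, f) = (j + 127)/(158/3 + (-1 - j)) = (127 + j)/(155/3 - j))
1/o(1, X(-9, -15)) = 1/(3*(-127 - 1*1)/(-155 + 3*1)) = 1/(3*(-127 - 1)/(-155 + 3)) = 1/(3*(-128)/(-152)) = 1/(3*(-1/152)*(-128)) = 1/(48/19) = 19/48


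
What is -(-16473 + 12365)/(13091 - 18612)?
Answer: -4108/5521 ≈ -0.74407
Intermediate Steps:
-(-16473 + 12365)/(13091 - 18612) = -(-4108)/(-5521) = -(-4108)*(-1)/5521 = -1*4108/5521 = -4108/5521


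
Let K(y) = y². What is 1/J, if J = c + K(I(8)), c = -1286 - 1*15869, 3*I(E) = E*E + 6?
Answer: -9/149495 ≈ -6.0203e-5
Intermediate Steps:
I(E) = 2 + E²/3 (I(E) = (E*E + 6)/3 = (E² + 6)/3 = (6 + E²)/3 = 2 + E²/3)
c = -17155 (c = -1286 - 15869 = -17155)
J = -149495/9 (J = -17155 + (2 + (⅓)*8²)² = -17155 + (2 + (⅓)*64)² = -17155 + (2 + 64/3)² = -17155 + (70/3)² = -17155 + 4900/9 = -149495/9 ≈ -16611.)
1/J = 1/(-149495/9) = -9/149495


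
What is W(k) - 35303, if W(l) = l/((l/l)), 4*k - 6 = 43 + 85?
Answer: -70539/2 ≈ -35270.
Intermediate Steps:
k = 67/2 (k = 3/2 + (43 + 85)/4 = 3/2 + (¼)*128 = 3/2 + 32 = 67/2 ≈ 33.500)
W(l) = l (W(l) = l/1 = l*1 = l)
W(k) - 35303 = 67/2 - 35303 = -70539/2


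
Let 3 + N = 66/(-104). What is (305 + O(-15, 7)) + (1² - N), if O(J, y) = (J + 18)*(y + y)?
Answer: 18285/52 ≈ 351.63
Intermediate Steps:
O(J, y) = 2*y*(18 + J) (O(J, y) = (18 + J)*(2*y) = 2*y*(18 + J))
N = -189/52 (N = -3 + 66/(-104) = -3 + 66*(-1/104) = -3 - 33/52 = -189/52 ≈ -3.6346)
(305 + O(-15, 7)) + (1² - N) = (305 + 2*7*(18 - 15)) + (1² - 1*(-189/52)) = (305 + 2*7*3) + (1 + 189/52) = (305 + 42) + 241/52 = 347 + 241/52 = 18285/52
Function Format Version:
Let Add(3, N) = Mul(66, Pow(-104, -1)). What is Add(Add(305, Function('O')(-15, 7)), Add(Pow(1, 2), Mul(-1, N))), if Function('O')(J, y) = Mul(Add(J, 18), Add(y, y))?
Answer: Rational(18285, 52) ≈ 351.63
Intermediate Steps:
Function('O')(J, y) = Mul(2, y, Add(18, J)) (Function('O')(J, y) = Mul(Add(18, J), Mul(2, y)) = Mul(2, y, Add(18, J)))
N = Rational(-189, 52) (N = Add(-3, Mul(66, Pow(-104, -1))) = Add(-3, Mul(66, Rational(-1, 104))) = Add(-3, Rational(-33, 52)) = Rational(-189, 52) ≈ -3.6346)
Add(Add(305, Function('O')(-15, 7)), Add(Pow(1, 2), Mul(-1, N))) = Add(Add(305, Mul(2, 7, Add(18, -15))), Add(Pow(1, 2), Mul(-1, Rational(-189, 52)))) = Add(Add(305, Mul(2, 7, 3)), Add(1, Rational(189, 52))) = Add(Add(305, 42), Rational(241, 52)) = Add(347, Rational(241, 52)) = Rational(18285, 52)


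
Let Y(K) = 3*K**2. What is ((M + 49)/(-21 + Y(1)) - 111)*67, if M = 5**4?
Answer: -89512/9 ≈ -9945.8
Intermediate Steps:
M = 625
((M + 49)/(-21 + Y(1)) - 111)*67 = ((625 + 49)/(-21 + 3*1**2) - 111)*67 = (674/(-21 + 3*1) - 111)*67 = (674/(-21 + 3) - 111)*67 = (674/(-18) - 111)*67 = (674*(-1/18) - 111)*67 = (-337/9 - 111)*67 = -1336/9*67 = -89512/9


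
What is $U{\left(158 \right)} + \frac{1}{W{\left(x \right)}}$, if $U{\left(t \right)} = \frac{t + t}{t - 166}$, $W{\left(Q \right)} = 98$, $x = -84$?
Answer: $- \frac{1935}{49} \approx -39.49$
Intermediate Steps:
$U{\left(t \right)} = \frac{2 t}{-166 + t}$
$U{\left(158 \right)} + \frac{1}{W{\left(x \right)}} = 2 \cdot 158 \frac{1}{-166 + 158} + \frac{1}{98} = 2 \cdot 158 \frac{1}{-8} + \frac{1}{98} = 2 \cdot 158 \left(- \frac{1}{8}\right) + \frac{1}{98} = - \frac{79}{2} + \frac{1}{98} = - \frac{1935}{49}$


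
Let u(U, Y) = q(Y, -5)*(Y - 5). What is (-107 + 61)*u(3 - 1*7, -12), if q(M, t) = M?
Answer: -9384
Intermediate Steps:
u(U, Y) = Y*(-5 + Y) (u(U, Y) = Y*(Y - 5) = Y*(-5 + Y))
(-107 + 61)*u(3 - 1*7, -12) = (-107 + 61)*(-12*(-5 - 12)) = -(-552)*(-17) = -46*204 = -9384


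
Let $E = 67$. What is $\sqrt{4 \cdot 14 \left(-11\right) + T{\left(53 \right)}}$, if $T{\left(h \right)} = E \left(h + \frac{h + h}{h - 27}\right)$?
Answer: $\frac{3 \sqrt{60242}}{13} \approx 56.641$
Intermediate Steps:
$T{\left(h \right)} = 67 h + \frac{134 h}{-27 + h}$ ($T{\left(h \right)} = 67 \left(h + \frac{h + h}{h - 27}\right) = 67 \left(h + \frac{2 h}{-27 + h}\right) = 67 h + \frac{134 h}{-27 + h}$)
$\sqrt{4 \cdot 14 \left(-11\right) + T{\left(53 \right)}} = \sqrt{4 \cdot 14 \left(-11\right) + 67 \cdot 53 \frac{1}{-27 + 53} \left(-25 + 53\right)} = \sqrt{56 \left(-11\right) + 67 \cdot 53 \cdot \frac{1}{26} \cdot 28} = \sqrt{-616 + 67 \cdot 53 \cdot \frac{1}{26} \cdot 28} = \sqrt{-616 + \frac{49714}{13}} = \sqrt{\frac{41706}{13}} = \frac{3 \sqrt{60242}}{13}$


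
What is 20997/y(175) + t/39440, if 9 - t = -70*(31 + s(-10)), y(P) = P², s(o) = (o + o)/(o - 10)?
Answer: 179399461/241570000 ≈ 0.74264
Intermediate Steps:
s(o) = 2*o/(-10 + o) (s(o) = (2*o)/(-10 + o) = 2*o/(-10 + o))
t = 2249 (t = 9 - (-70)*(31 + 2*(-10)/(-10 - 10)) = 9 - (-70)*(31 + 2*(-10)/(-20)) = 9 - (-70)*(31 + 2*(-10)*(-1/20)) = 9 - (-70)*(31 + 1) = 9 - (-70)*32 = 9 - 1*(-2240) = 9 + 2240 = 2249)
20997/y(175) + t/39440 = 20997/(175²) + 2249/39440 = 20997/30625 + 2249*(1/39440) = 20997*(1/30625) + 2249/39440 = 20997/30625 + 2249/39440 = 179399461/241570000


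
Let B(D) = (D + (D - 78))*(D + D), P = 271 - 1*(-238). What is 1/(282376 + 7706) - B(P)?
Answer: -277585267439/290082 ≈ -9.5692e+5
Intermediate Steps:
P = 509 (P = 271 + 238 = 509)
B(D) = 2*D*(-78 + 2*D) (B(D) = (D + (-78 + D))*(2*D) = (-78 + 2*D)*(2*D) = 2*D*(-78 + 2*D))
1/(282376 + 7706) - B(P) = 1/(282376 + 7706) - 4*509*(-39 + 509) = 1/290082 - 4*509*470 = 1/290082 - 1*956920 = 1/290082 - 956920 = -277585267439/290082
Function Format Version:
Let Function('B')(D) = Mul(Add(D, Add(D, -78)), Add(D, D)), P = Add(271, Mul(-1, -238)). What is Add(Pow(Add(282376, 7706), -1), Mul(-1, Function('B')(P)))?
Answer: Rational(-277585267439, 290082) ≈ -9.5692e+5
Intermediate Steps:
P = 509 (P = Add(271, 238) = 509)
Function('B')(D) = Mul(2, D, Add(-78, Mul(2, D))) (Function('B')(D) = Mul(Add(D, Add(-78, D)), Mul(2, D)) = Mul(Add(-78, Mul(2, D)), Mul(2, D)) = Mul(2, D, Add(-78, Mul(2, D))))
Add(Pow(Add(282376, 7706), -1), Mul(-1, Function('B')(P))) = Add(Pow(Add(282376, 7706), -1), Mul(-1, Mul(4, 509, Add(-39, 509)))) = Add(Pow(290082, -1), Mul(-1, Mul(4, 509, 470))) = Add(Rational(1, 290082), Mul(-1, 956920)) = Add(Rational(1, 290082), -956920) = Rational(-277585267439, 290082)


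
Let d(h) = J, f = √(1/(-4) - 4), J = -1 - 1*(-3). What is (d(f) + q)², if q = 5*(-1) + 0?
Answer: 9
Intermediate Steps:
J = 2 (J = -1 + 3 = 2)
f = I*√17/2 (f = √(-¼ - 4) = √(-17/4) = I*√17/2 ≈ 2.0616*I)
d(h) = 2
q = -5 (q = -5 + 0 = -5)
(d(f) + q)² = (2 - 5)² = (-3)² = 9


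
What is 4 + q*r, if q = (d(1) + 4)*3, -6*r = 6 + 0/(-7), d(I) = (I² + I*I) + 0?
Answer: -14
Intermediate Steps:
d(I) = 2*I² (d(I) = (I² + I²) + 0 = 2*I² + 0 = 2*I²)
r = -1 (r = -(6 + 0/(-7))/6 = -(6 + 0*(-⅐))/6 = -(6 + 0)/6 = -⅙*6 = -1)
q = 18 (q = (2*1² + 4)*3 = (2*1 + 4)*3 = (2 + 4)*3 = 6*3 = 18)
4 + q*r = 4 + 18*(-1) = 4 - 18 = -14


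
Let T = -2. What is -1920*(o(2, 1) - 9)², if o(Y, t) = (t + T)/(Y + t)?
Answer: -501760/3 ≈ -1.6725e+5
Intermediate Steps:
o(Y, t) = (-2 + t)/(Y + t) (o(Y, t) = (t - 2)/(Y + t) = (-2 + t)/(Y + t))
-1920*(o(2, 1) - 9)² = -1920*((-2 + 1)/(2 + 1) - 9)² = -1920*(-1/3 - 9)² = -1920*((⅓)*(-1) - 9)² = -1920*(-⅓ - 9)² = -1920*(-28/3)² = -1920*784/9 = -501760/3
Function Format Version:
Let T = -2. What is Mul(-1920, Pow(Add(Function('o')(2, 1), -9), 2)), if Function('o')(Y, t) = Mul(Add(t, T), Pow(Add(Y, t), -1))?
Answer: Rational(-501760, 3) ≈ -1.6725e+5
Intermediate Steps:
Function('o')(Y, t) = Mul(Pow(Add(Y, t), -1), Add(-2, t)) (Function('o')(Y, t) = Mul(Add(t, -2), Pow(Add(Y, t), -1)) = Mul(Add(-2, t), Pow(Add(Y, t), -1)) = Mul(Pow(Add(Y, t), -1), Add(-2, t)))
Mul(-1920, Pow(Add(Function('o')(2, 1), -9), 2)) = Mul(-1920, Pow(Add(Mul(Pow(Add(2, 1), -1), Add(-2, 1)), -9), 2)) = Mul(-1920, Pow(Add(Mul(Pow(3, -1), -1), -9), 2)) = Mul(-1920, Pow(Add(Mul(Rational(1, 3), -1), -9), 2)) = Mul(-1920, Pow(Add(Rational(-1, 3), -9), 2)) = Mul(-1920, Pow(Rational(-28, 3), 2)) = Mul(-1920, Rational(784, 9)) = Rational(-501760, 3)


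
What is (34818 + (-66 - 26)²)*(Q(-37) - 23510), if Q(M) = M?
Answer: -1019161254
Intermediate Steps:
(34818 + (-66 - 26)²)*(Q(-37) - 23510) = (34818 + (-66 - 26)²)*(-37 - 23510) = (34818 + (-92)²)*(-23547) = (34818 + 8464)*(-23547) = 43282*(-23547) = -1019161254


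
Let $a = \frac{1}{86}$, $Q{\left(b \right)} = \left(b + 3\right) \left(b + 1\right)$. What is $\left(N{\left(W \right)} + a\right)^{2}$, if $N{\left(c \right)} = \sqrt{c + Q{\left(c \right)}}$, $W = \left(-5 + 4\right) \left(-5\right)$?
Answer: $\frac{391989}{7396} + \frac{\sqrt{53}}{43} \approx 53.169$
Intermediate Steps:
$W = 5$ ($W = \left(-1\right) \left(-5\right) = 5$)
$Q{\left(b \right)} = \left(1 + b\right) \left(3 + b\right)$ ($Q{\left(b \right)} = \left(3 + b\right) \left(1 + b\right) = \left(1 + b\right) \left(3 + b\right)$)
$N{\left(c \right)} = \sqrt{3 + c^{2} + 5 c}$ ($N{\left(c \right)} = \sqrt{c + \left(3 + c^{2} + 4 c\right)} = \sqrt{3 + c^{2} + 5 c}$)
$a = \frac{1}{86} \approx 0.011628$
$\left(N{\left(W \right)} + a\right)^{2} = \left(\sqrt{3 + 5^{2} + 5 \cdot 5} + \frac{1}{86}\right)^{2} = \left(\sqrt{3 + 25 + 25} + \frac{1}{86}\right)^{2} = \left(\sqrt{53} + \frac{1}{86}\right)^{2} = \left(\frac{1}{86} + \sqrt{53}\right)^{2}$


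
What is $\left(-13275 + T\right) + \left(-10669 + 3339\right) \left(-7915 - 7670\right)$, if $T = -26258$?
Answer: $114198517$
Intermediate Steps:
$\left(-13275 + T\right) + \left(-10669 + 3339\right) \left(-7915 - 7670\right) = \left(-13275 - 26258\right) + \left(-10669 + 3339\right) \left(-7915 - 7670\right) = -39533 - -114238050 = -39533 + 114238050 = 114198517$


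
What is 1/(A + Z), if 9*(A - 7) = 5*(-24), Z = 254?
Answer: 3/743 ≈ 0.0040377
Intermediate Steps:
A = -19/3 (A = 7 + (5*(-24))/9 = 7 + (⅑)*(-120) = 7 - 40/3 = -19/3 ≈ -6.3333)
1/(A + Z) = 1/(-19/3 + 254) = 1/(743/3) = 3/743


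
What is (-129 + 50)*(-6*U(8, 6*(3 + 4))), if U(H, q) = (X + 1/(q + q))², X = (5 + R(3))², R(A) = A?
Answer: 2284058191/1176 ≈ 1.9422e+6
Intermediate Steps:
X = 64 (X = (5 + 3)² = 8² = 64)
U(H, q) = (64 + 1/(2*q))² (U(H, q) = (64 + 1/(q + q))² = (64 + 1/(2*q))²)
(-129 + 50)*(-6*U(8, 6*(3 + 4))) = (-129 + 50)*(-3*(1 + 128*(6*(3 + 4)))²/(2*(6*(3 + 4))²)) = -(-474)*(1 + 128*(6*7))²/(4*(6*7)²) = -(-474)*(¼)*(1 + 128*42)²/42² = -(-474)*(¼)*(1/1764)*(1 + 5376)² = -(-474)*(¼)*(1/1764)*5377² = -(-474)*(¼)*(1/1764)*28912129 = -(-474)*28912129/7056 = -79*(-28912129/1176) = 2284058191/1176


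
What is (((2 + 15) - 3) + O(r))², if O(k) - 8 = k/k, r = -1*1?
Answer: 529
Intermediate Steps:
r = -1
O(k) = 9 (O(k) = 8 + k/k = 8 + 1 = 9)
(((2 + 15) - 3) + O(r))² = (((2 + 15) - 3) + 9)² = ((17 - 3) + 9)² = (14 + 9)² = 23² = 529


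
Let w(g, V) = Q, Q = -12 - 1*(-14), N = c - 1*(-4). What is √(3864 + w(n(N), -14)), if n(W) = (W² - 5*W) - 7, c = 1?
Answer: √3866 ≈ 62.177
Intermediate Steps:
N = 5 (N = 1 - 1*(-4) = 1 + 4 = 5)
n(W) = -7 + W² - 5*W
Q = 2 (Q = -12 + 14 = 2)
w(g, V) = 2
√(3864 + w(n(N), -14)) = √(3864 + 2) = √3866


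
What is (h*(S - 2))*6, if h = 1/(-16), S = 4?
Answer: -3/4 ≈ -0.75000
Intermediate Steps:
h = -1/16 ≈ -0.062500
(h*(S - 2))*6 = -(4 - 2)/16*6 = -1/16*2*6 = -1/8*6 = -3/4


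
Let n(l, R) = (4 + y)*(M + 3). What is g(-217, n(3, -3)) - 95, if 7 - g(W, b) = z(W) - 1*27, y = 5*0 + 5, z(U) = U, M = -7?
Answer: 156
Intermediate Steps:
y = 5 (y = 0 + 5 = 5)
n(l, R) = -36 (n(l, R) = (4 + 5)*(-7 + 3) = 9*(-4) = -36)
g(W, b) = 34 - W (g(W, b) = 7 - (W - 1*27) = 7 - (W - 27) = 7 - (-27 + W) = 7 + (27 - W) = 34 - W)
g(-217, n(3, -3)) - 95 = (34 - 1*(-217)) - 95 = (34 + 217) - 1*95 = 251 - 95 = 156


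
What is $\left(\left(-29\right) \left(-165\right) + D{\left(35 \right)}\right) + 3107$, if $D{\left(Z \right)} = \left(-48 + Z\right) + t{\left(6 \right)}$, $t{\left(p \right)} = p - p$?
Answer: $7879$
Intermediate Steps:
$t{\left(p \right)} = 0$
$D{\left(Z \right)} = -48 + Z$ ($D{\left(Z \right)} = \left(-48 + Z\right) + 0 = -48 + Z$)
$\left(\left(-29\right) \left(-165\right) + D{\left(35 \right)}\right) + 3107 = \left(\left(-29\right) \left(-165\right) + \left(-48 + 35\right)\right) + 3107 = \left(4785 - 13\right) + 3107 = 4772 + 3107 = 7879$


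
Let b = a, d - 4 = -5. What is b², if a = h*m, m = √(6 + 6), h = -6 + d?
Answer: 588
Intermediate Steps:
d = -1 (d = 4 - 5 = -1)
h = -7 (h = -6 - 1 = -7)
m = 2*√3 (m = √12 = 2*√3 ≈ 3.4641)
a = -14*√3 ≈ -24.249
b = -14*√3 ≈ -24.249
b² = (-14*√3)² = 588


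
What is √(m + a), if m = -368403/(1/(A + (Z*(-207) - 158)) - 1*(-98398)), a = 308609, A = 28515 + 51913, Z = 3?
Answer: 2*√526543208346503170701165/2612434101 ≈ 555.52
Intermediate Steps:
A = 80428
m = -9780976849/2612434101 (m = -368403/(1/(80428 + (3*(-207) - 158)) - 1*(-98398)) = -368403/(1/(80428 + (-621 - 158)) + 98398) = -368403/(1/(80428 - 779) + 98398) = -368403/(1/79649 + 98398) = -368403/7837302303/79649 = -368403*79649/7837302303 = -9780976849/2612434101 ≈ -3.7440)
√(m + a) = √(-9780976849/2612434101 + 308609) = √(806210894498660/2612434101) = 2*√526543208346503170701165/2612434101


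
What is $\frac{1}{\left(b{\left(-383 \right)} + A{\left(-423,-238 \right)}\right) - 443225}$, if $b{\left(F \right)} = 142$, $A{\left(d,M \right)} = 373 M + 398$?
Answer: $- \frac{1}{531459} \approx -1.8816 \cdot 10^{-6}$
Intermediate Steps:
$A{\left(d,M \right)} = 398 + 373 M$
$\frac{1}{\left(b{\left(-383 \right)} + A{\left(-423,-238 \right)}\right) - 443225} = \frac{1}{\left(142 + \left(398 + 373 \left(-238\right)\right)\right) - 443225} = \frac{1}{\left(142 + \left(398 - 88774\right)\right) - 443225} = \frac{1}{\left(142 - 88376\right) - 443225} = \frac{1}{-88234 - 443225} = \frac{1}{-531459} = - \frac{1}{531459}$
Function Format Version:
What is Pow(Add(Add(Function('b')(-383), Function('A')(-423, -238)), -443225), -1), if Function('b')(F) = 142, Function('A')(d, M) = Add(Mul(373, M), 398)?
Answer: Rational(-1, 531459) ≈ -1.8816e-6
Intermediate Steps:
Function('A')(d, M) = Add(398, Mul(373, M))
Pow(Add(Add(Function('b')(-383), Function('A')(-423, -238)), -443225), -1) = Pow(Add(Add(142, Add(398, Mul(373, -238))), -443225), -1) = Pow(Add(Add(142, Add(398, -88774)), -443225), -1) = Pow(Add(Add(142, -88376), -443225), -1) = Pow(Add(-88234, -443225), -1) = Pow(-531459, -1) = Rational(-1, 531459)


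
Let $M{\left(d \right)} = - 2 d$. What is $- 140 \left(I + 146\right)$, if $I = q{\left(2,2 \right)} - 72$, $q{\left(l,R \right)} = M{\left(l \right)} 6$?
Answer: $-7000$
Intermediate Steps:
$q{\left(l,R \right)} = - 12 l$ ($q{\left(l,R \right)} = - 2 l 6 = - 12 l$)
$I = -96$ ($I = \left(-12\right) 2 - 72 = -24 - 72 = -96$)
$- 140 \left(I + 146\right) = - 140 \left(-96 + 146\right) = \left(-140\right) 50 = -7000$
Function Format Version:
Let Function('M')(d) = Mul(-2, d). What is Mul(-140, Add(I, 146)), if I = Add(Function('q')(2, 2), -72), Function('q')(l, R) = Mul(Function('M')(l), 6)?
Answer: -7000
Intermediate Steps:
Function('q')(l, R) = Mul(-12, l) (Function('q')(l, R) = Mul(Mul(-2, l), 6) = Mul(-12, l))
I = -96 (I = Add(Mul(-12, 2), -72) = Add(-24, -72) = -96)
Mul(-140, Add(I, 146)) = Mul(-140, Add(-96, 146)) = Mul(-140, 50) = -7000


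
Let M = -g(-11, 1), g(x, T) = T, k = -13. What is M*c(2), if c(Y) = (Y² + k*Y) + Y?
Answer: 20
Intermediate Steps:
M = -1 (M = -1*1 = -1)
c(Y) = Y² - 12*Y (c(Y) = (Y² - 13*Y) + Y = Y² - 12*Y)
M*c(2) = -2*(-12 + 2) = -2*(-10) = -1*(-20) = 20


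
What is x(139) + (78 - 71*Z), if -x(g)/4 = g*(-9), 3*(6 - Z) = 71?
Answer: 19009/3 ≈ 6336.3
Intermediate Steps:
Z = -53/3 (Z = 6 - ⅓*71 = 6 - 71/3 = -53/3 ≈ -17.667)
x(g) = 36*g (x(g) = -4*g*(-9) = -(-36)*g = 36*g)
x(139) + (78 - 71*Z) = 36*139 + (78 - 71*(-53/3)) = 5004 + (78 + 3763/3) = 5004 + 3997/3 = 19009/3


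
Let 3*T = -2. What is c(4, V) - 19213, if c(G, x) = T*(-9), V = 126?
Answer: -19207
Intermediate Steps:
T = -⅔ (T = (⅓)*(-2) = -⅔ ≈ -0.66667)
c(G, x) = 6 (c(G, x) = -⅔*(-9) = 6)
c(4, V) - 19213 = 6 - 19213 = -19207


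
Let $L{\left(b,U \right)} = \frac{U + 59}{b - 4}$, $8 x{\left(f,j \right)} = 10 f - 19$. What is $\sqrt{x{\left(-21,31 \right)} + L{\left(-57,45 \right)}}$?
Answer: $\frac{19 i \sqrt{5002}}{244} \approx 5.5073 i$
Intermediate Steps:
$x{\left(f,j \right)} = - \frac{19}{8} + \frac{5 f}{4}$ ($x{\left(f,j \right)} = \frac{10 f - 19}{8} = \frac{-19 + 10 f}{8} = - \frac{19}{8} + \frac{5 f}{4}$)
$L{\left(b,U \right)} = \frac{59 + U}{-4 + b}$
$\sqrt{x{\left(-21,31 \right)} + L{\left(-57,45 \right)}} = \sqrt{\left(- \frac{19}{8} + \frac{5}{4} \left(-21\right)\right) + \frac{59 + 45}{-4 - 57}} = \sqrt{\left(- \frac{19}{8} - \frac{105}{4}\right) + \frac{1}{-61} \cdot 104} = \sqrt{- \frac{229}{8} - \frac{104}{61}} = \sqrt{- \frac{14801}{488}} = \frac{19 i \sqrt{5002}}{244}$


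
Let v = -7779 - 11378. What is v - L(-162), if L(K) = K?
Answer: -18995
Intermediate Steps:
v = -19157
v - L(-162) = -19157 - 1*(-162) = -19157 + 162 = -18995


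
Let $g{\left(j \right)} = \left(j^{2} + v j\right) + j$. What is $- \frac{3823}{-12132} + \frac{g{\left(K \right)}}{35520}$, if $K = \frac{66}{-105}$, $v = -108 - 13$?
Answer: $\frac{3489025931}{10997658000} \approx 0.31725$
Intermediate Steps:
$v = -121$ ($v = -108 - 13 = -121$)
$K = - \frac{22}{35}$ ($K = 66 \left(- \frac{1}{105}\right) = - \frac{22}{35} \approx -0.62857$)
$g{\left(j \right)} = j^{2} - 120 j$ ($g{\left(j \right)} = \left(j^{2} - 121 j\right) + j = j^{2} - 120 j$)
$- \frac{3823}{-12132} + \frac{g{\left(K \right)}}{35520} = - \frac{3823}{-12132} + \frac{\left(- \frac{22}{35}\right) \left(-120 - \frac{22}{35}\right)}{35520} = \left(-3823\right) \left(- \frac{1}{12132}\right) + \left(- \frac{22}{35}\right) \left(- \frac{4222}{35}\right) \frac{1}{35520} = \frac{3823}{12132} + \frac{92884}{1225} \cdot \frac{1}{35520} = \frac{3823}{12132} + \frac{23221}{10878000} = \frac{3489025931}{10997658000}$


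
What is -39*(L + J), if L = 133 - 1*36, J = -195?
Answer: 3822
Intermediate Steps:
L = 97 (L = 133 - 36 = 97)
-39*(L + J) = -39*(97 - 195) = -39*(-98) = 3822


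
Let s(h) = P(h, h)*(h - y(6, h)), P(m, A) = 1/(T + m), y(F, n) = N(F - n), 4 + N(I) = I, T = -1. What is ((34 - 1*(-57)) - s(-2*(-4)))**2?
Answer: 7921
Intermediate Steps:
N(I) = -4 + I
y(F, n) = -4 + F - n (y(F, n) = -4 + (F - n) = -4 + F - n)
P(m, A) = 1/(-1 + m)
s(h) = (-2 + 2*h)/(-1 + h) (s(h) = (h - (-4 + 6 - h))/(-1 + h) = (h - (2 - h))/(-1 + h) = (h + (-2 + h))/(-1 + h) = (-2 + 2*h)/(-1 + h))
((34 - 1*(-57)) - s(-2*(-4)))**2 = ((34 - 1*(-57)) - 1*2)**2 = ((34 + 57) - 2)**2 = (91 - 2)**2 = 89**2 = 7921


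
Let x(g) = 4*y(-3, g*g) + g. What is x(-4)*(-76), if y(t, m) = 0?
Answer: 304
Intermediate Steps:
x(g) = g (x(g) = 4*0 + g = 0 + g = g)
x(-4)*(-76) = -4*(-76) = 304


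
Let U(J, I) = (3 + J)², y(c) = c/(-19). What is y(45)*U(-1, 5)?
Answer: -180/19 ≈ -9.4737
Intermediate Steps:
y(c) = -c/19 (y(c) = c*(-1/19) = -c/19)
y(45)*U(-1, 5) = (-1/19*45)*(3 - 1)² = -45/19*2² = -45/19*4 = -180/19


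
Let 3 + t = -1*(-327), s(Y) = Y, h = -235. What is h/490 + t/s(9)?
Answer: 3481/98 ≈ 35.520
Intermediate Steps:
t = 324 (t = -3 - 1*(-327) = -3 + 327 = 324)
h/490 + t/s(9) = -235/490 + 324/9 = -235*1/490 + 324*(⅑) = -47/98 + 36 = 3481/98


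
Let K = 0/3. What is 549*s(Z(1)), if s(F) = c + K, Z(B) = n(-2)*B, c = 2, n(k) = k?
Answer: 1098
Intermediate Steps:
K = 0 (K = 0*(1/3) = 0)
Z(B) = -2*B
s(F) = 2 (s(F) = 2 + 0 = 2)
549*s(Z(1)) = 549*2 = 1098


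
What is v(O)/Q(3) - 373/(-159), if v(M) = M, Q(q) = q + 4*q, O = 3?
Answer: 2024/795 ≈ 2.5459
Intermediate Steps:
Q(q) = 5*q
v(O)/Q(3) - 373/(-159) = 3/((5*3)) - 373/(-159) = 3/15 - 373*(-1/159) = 3*(1/15) + 373/159 = ⅕ + 373/159 = 2024/795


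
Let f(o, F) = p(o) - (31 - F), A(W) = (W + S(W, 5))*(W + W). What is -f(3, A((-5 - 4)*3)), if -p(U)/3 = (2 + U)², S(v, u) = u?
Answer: -1082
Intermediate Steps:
p(U) = -3*(2 + U)²
A(W) = 2*W*(5 + W) (A(W) = (W + 5)*(W + W) = (5 + W)*(2*W) = 2*W*(5 + W))
f(o, F) = -31 + F - 3*(2 + o)² (f(o, F) = -3*(2 + o)² - (31 - F) = -3*(2 + o)² + (-31 + F) = -31 + F - 3*(2 + o)²)
-f(3, A((-5 - 4)*3)) = -(-31 + 2*((-5 - 4)*3)*(5 + (-5 - 4)*3) - 3*(2 + 3)²) = -(-31 + 2*(-9*3)*(5 - 9*3) - 3*5²) = -(-31 + 2*(-27)*(5 - 27) - 3*25) = -(-31 + 2*(-27)*(-22) - 75) = -(-31 + 1188 - 75) = -1*1082 = -1082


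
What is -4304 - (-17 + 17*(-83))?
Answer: -2876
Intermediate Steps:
-4304 - (-17 + 17*(-83)) = -4304 - (-17 - 1411) = -4304 - 1*(-1428) = -4304 + 1428 = -2876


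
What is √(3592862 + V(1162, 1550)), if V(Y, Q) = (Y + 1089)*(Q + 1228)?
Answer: 214*√215 ≈ 3137.9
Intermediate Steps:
V(Y, Q) = (1089 + Y)*(1228 + Q)
√(3592862 + V(1162, 1550)) = √(3592862 + (1337292 + 1089*1550 + 1228*1162 + 1550*1162)) = √(3592862 + (1337292 + 1687950 + 1426936 + 1801100)) = √(3592862 + 6253278) = √9846140 = 214*√215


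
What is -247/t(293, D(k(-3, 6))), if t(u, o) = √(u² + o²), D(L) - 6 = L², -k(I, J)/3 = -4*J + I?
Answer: -247*√43211338/43211338 ≈ -0.037575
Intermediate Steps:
k(I, J) = -3*I + 12*J (k(I, J) = -3*(-4*J + I) = -3*(I - 4*J) = -3*I + 12*J)
D(L) = 6 + L²
t(u, o) = √(o² + u²)
-247/t(293, D(k(-3, 6))) = -247/√((6 + (-3*(-3) + 12*6)²)² + 293²) = -247/√((6 + (9 + 72)²)² + 85849) = -247/√((6 + 81²)² + 85849) = -247/√((6 + 6561)² + 85849) = -247/√(6567² + 85849) = -247/√(43125489 + 85849) = -247*√43211338/43211338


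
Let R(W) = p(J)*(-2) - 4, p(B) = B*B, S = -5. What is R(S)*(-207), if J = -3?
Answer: 4554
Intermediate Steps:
p(B) = B²
R(W) = -22 (R(W) = (-3)²*(-2) - 4 = 9*(-2) - 4 = -18 - 4 = -22)
R(S)*(-207) = -22*(-207) = 4554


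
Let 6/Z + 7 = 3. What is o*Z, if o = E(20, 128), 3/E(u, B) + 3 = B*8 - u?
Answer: -9/2002 ≈ -0.0044955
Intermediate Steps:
Z = -3/2 (Z = 6/(-7 + 3) = 6/(-4) = 6*(-1/4) = -3/2 ≈ -1.5000)
E(u, B) = 3/(-3 - u + 8*B) (E(u, B) = 3/(-3 + (B*8 - u)) = 3/(-3 + (8*B - u)) = 3/(-3 + (-u + 8*B)) = 3/(-3 - u + 8*B))
o = 3/1001 (o = -3/(3 + 20 - 8*128) = -3/(3 + 20 - 1024) = -3/(-1001) = -3*(-1/1001) = 3/1001 ≈ 0.0029970)
o*Z = (3/1001)*(-3/2) = -9/2002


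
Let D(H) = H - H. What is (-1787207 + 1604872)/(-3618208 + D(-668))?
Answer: 182335/3618208 ≈ 0.050394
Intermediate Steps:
D(H) = 0
(-1787207 + 1604872)/(-3618208 + D(-668)) = (-1787207 + 1604872)/(-3618208 + 0) = -182335/(-3618208) = -182335*(-1/3618208) = 182335/3618208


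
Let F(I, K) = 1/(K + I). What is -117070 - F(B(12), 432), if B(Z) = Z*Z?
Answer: -67432321/576 ≈ -1.1707e+5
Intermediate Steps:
B(Z) = Z**2
F(I, K) = 1/(I + K)
-117070 - F(B(12), 432) = -117070 - 1/(12**2 + 432) = -117070 - 1/(144 + 432) = -117070 - 1/576 = -67432321/576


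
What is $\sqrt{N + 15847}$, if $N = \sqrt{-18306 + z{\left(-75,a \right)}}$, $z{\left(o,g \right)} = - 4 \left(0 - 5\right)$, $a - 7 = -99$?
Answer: $\sqrt{15847 + i \sqrt{18286}} \approx 125.89 + 0.5371 i$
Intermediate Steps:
$a = -92$ ($a = 7 - 99 = -92$)
$z{\left(o,g \right)} = 20$ ($z{\left(o,g \right)} = \left(-4\right) \left(-5\right) = 20$)
$N = i \sqrt{18286}$ ($N = \sqrt{-18306 + 20} = \sqrt{-18286} = i \sqrt{18286} \approx 135.23 i$)
$\sqrt{N + 15847} = \sqrt{i \sqrt{18286} + 15847} = \sqrt{15847 + i \sqrt{18286}}$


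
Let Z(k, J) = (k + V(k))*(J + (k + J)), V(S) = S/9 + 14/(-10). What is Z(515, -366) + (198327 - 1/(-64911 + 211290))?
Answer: 163487582333/2195685 ≈ 74459.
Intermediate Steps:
V(S) = -7/5 + S/9 (V(S) = S*(⅑) + 14*(-⅒) = S/9 - 7/5 = -7/5 + S/9)
Z(k, J) = (-7/5 + 10*k/9)*(k + 2*J) (Z(k, J) = (k + (-7/5 + k/9))*(J + (k + J)) = (-7/5 + 10*k/9)*(J + (J + k)) = (-7/5 + 10*k/9)*(k + 2*J))
Z(515, -366) + (198327 - 1/(-64911 + 211290)) = (-14/5*(-366) - 7/5*515 + (10/9)*515² + (20/9)*(-366)*515) + (198327 - 1/(-64911 + 211290)) = (5124/5 - 721 + (10/9)*265225 - 1256600/3) + (198327 - 1/146379) = (5124/5 - 721 + 2652250/9 - 1256600/3) + (198327 - 1*1/146379) = -5574079/45 + (198327 - 1/146379) = -5574079/45 + 29030907932/146379 = 163487582333/2195685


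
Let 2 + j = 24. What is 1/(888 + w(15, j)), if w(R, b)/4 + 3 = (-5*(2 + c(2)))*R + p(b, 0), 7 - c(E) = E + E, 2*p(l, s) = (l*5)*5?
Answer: 1/476 ≈ 0.0021008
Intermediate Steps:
j = 22 (j = -2 + 24 = 22)
p(l, s) = 25*l/2 (p(l, s) = ((l*5)*5)/2 = ((5*l)*5)/2 = (25*l)/2 = 25*l/2)
c(E) = 7 - 2*E (c(E) = 7 - (E + E) = 7 - 2*E)
w(R, b) = -12 - 100*R + 50*b (w(R, b) = -12 + 4*((-5*(2 + (7 - 2*2)))*R + 25*b/2) = -12 + 4*((-5*(2 + (7 - 4)))*R + 25*b/2) = -12 + 4*((-5*(2 + 3))*R + 25*b/2) = -12 + 4*((-5*5)*R + 25*b/2) = -12 + 4*(-25*R + 25*b/2) = -12 + (-100*R + 50*b) = -12 - 100*R + 50*b)
1/(888 + w(15, j)) = 1/(888 + (-12 - 100*15 + 50*22)) = 1/(888 + (-12 - 1500 + 1100)) = 1/(888 - 412) = 1/476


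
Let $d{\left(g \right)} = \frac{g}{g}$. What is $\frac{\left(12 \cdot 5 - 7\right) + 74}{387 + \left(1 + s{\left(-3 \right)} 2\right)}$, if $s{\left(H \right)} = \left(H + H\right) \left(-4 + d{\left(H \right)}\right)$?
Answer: $\frac{127}{424} \approx 0.29953$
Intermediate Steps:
$d{\left(g \right)} = 1$
$s{\left(H \right)} = - 6 H$ ($s{\left(H \right)} = \left(H + H\right) \left(-4 + 1\right) = 2 H \left(-3\right) = - 6 H$)
$\frac{\left(12 \cdot 5 - 7\right) + 74}{387 + \left(1 + s{\left(-3 \right)} 2\right)} = \frac{\left(12 \cdot 5 - 7\right) + 74}{387 + \left(1 + \left(-6\right) \left(-3\right) 2\right)} = \frac{\left(60 - 7\right) + 74}{387 + \left(1 + 18 \cdot 2\right)} = \frac{53 + 74}{387 + \left(1 + 36\right)} = \frac{127}{387 + 37} = \frac{127}{424}$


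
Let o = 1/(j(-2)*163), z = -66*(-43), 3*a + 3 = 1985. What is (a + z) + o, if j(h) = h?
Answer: 3421693/978 ≈ 3498.7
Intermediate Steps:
a = 1982/3 (a = -1 + (⅓)*1985 = -1 + 1985/3 = 1982/3 ≈ 660.67)
z = 2838
o = -1/326 (o = 1/(-2*163) = 1/(-326) = -1/326 ≈ -0.0030675)
(a + z) + o = (1982/3 + 2838) - 1/326 = 10496/3 - 1/326 = 3421693/978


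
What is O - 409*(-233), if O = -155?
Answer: 95142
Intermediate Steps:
O - 409*(-233) = -155 - 409*(-233) = -155 + 95297 = 95142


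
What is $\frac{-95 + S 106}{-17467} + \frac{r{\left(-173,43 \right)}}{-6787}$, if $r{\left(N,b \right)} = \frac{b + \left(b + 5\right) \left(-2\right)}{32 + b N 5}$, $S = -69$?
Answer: $\frac{1868736181178}{4405618983227} \approx 0.42417$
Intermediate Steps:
$r{\left(N,b \right)} = \frac{-10 - b}{32 + 5 N b}$ ($r{\left(N,b \right)} = \frac{b + \left(5 + b\right) \left(-2\right)}{32 + N b 5} = \frac{b - \left(10 + 2 b\right)}{32 + 5 N b} = \frac{-10 - b}{32 + 5 N b}$)
$\frac{-95 + S 106}{-17467} + \frac{r{\left(-173,43 \right)}}{-6787} = \frac{-95 - 7314}{-17467} + \frac{\frac{1}{32 + 5 \left(-173\right) 43} \left(-10 - 43\right)}{-6787} = \left(-95 - 7314\right) \left(- \frac{1}{17467}\right) + \frac{-10 - 43}{32 - 37195} \left(- \frac{1}{6787}\right) = \left(-7409\right) \left(- \frac{1}{17467}\right) + \frac{1}{-37163} \left(-53\right) \left(- \frac{1}{6787}\right) = \frac{7409}{17467} + \left(- \frac{1}{37163}\right) \left(-53\right) \left(- \frac{1}{6787}\right) = \frac{7409}{17467} + \frac{53}{37163} \left(- \frac{1}{6787}\right) = \frac{7409}{17467} - \frac{53}{252225281} = \frac{1868736181178}{4405618983227}$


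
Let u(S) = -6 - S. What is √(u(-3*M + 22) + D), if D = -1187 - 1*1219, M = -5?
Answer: I*√2449 ≈ 49.487*I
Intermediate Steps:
D = -2406 (D = -1187 - 1219 = -2406)
√(u(-3*M + 22) + D) = √((-6 - (-3*(-5) + 22)) - 2406) = √((-6 - (15 + 22)) - 2406) = √((-6 - 1*37) - 2406) = √((-6 - 37) - 2406) = √(-43 - 2406) = √(-2449) = I*√2449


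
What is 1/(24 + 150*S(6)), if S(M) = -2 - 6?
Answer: -1/1176 ≈ -0.00085034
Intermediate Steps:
S(M) = -8
1/(24 + 150*S(6)) = 1/(24 + 150*(-8)) = 1/(24 - 1200) = 1/(-1176) = -1/1176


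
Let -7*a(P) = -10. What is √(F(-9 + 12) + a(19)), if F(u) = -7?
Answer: I*√273/7 ≈ 2.3604*I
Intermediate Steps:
a(P) = 10/7 (a(P) = -⅐*(-10) = 10/7)
√(F(-9 + 12) + a(19)) = √(-7 + 10/7) = √(-39/7) = I*√273/7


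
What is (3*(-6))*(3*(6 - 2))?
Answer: -216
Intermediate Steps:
(3*(-6))*(3*(6 - 2)) = -54*4 = -18*12 = -216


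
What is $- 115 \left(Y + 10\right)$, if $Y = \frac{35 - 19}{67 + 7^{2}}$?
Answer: $- \frac{33810}{29} \approx -1165.9$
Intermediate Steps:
$Y = \frac{4}{29}$ ($Y = \frac{16}{67 + 49} = \frac{16}{116} = 16 \cdot \frac{1}{116} = \frac{4}{29} \approx 0.13793$)
$- 115 \left(Y + 10\right) = - 115 \left(\frac{4}{29} + 10\right) = \left(-115\right) \frac{294}{29} = - \frac{33810}{29}$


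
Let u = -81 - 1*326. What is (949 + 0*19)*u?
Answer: -386243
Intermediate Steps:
u = -407 (u = -81 - 326 = -407)
(949 + 0*19)*u = (949 + 0*19)*(-407) = (949 + 0)*(-407) = 949*(-407) = -386243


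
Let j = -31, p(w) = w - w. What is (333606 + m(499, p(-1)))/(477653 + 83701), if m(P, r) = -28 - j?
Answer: 111203/187118 ≈ 0.59429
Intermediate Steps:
p(w) = 0
m(P, r) = 3 (m(P, r) = -28 - 1*(-31) = -28 + 31 = 3)
(333606 + m(499, p(-1)))/(477653 + 83701) = (333606 + 3)/(477653 + 83701) = 333609/561354 = 333609*(1/561354) = 111203/187118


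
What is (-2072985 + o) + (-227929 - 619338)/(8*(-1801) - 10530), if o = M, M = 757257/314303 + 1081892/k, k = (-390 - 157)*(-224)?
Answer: -35550372171875994351/17149737012232 ≈ -2.0729e+6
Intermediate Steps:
k = 122528 (k = -547*(-224) = 122528)
M = 15458110249/1375389928 (M = 757257/314303 + 1081892/122528 = 757257*(1/314303) + 1081892*(1/122528) = 757257/314303 + 38639/4376 = 15458110249/1375389928 ≈ 11.239)
o = 15458110249/1375389928 ≈ 11.239
(-2072985 + o) + (-227929 - 619338)/(8*(-1801) - 10530) = (-2072985 + 15458110249/1375389928) + (-227929 - 619338)/(8*(-1801) - 10530) = -2851147231784831/1375389928 - 847267/(-14408 - 10530) = -2851147231784831/1375389928 - 847267/(-24938) = -2851147231784831/1375389928 - 847267*(-1/24938) = -2851147231784831/1375389928 + 847267/24938 = -35550372171875994351/17149737012232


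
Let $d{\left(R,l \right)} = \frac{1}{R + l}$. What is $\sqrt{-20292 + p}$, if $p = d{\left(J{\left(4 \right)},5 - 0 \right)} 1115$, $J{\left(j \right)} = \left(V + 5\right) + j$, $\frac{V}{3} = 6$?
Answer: $\frac{i \sqrt{1296458}}{8} \approx 142.33 i$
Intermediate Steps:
$V = 18$ ($V = 3 \cdot 6 = 18$)
$J{\left(j \right)} = 23 + j$ ($J{\left(j \right)} = \left(18 + 5\right) + j = 23 + j$)
$p = \frac{1115}{32}$ ($p = \frac{1}{\left(23 + 4\right) + \left(5 - 0\right)} 1115 = \frac{1}{27 + \left(5 + 0\right)} 1115 = \frac{1}{27 + 5} \cdot 1115 = \frac{1}{32} \cdot 1115 = \frac{1115}{32} \approx 34.844$)
$\sqrt{-20292 + p} = \sqrt{-20292 + \frac{1115}{32}} = \sqrt{- \frac{648229}{32}} = \frac{i \sqrt{1296458}}{8}$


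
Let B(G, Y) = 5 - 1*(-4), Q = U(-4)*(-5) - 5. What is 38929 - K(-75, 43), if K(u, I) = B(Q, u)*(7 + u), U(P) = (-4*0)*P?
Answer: 39541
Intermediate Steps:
U(P) = 0 (U(P) = 0*P = 0)
Q = -5 (Q = 0*(-5) - 5 = 0 - 5 = -5)
B(G, Y) = 9 (B(G, Y) = 5 + 4 = 9)
K(u, I) = 63 + 9*u (K(u, I) = 9*(7 + u) = 63 + 9*u)
38929 - K(-75, 43) = 38929 - (63 + 9*(-75)) = 38929 - (63 - 675) = 38929 - 1*(-612) = 38929 + 612 = 39541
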